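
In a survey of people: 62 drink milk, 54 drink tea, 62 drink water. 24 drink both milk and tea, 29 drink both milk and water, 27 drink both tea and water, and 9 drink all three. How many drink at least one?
|A∪B∪C| = 62+54+62-24-29-27+9 = 107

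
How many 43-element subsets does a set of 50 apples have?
C(50,43) = 50!/(43!×7!) = 99884400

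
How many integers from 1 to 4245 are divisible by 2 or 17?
⌊4245/2⌋ + ⌊4245/17⌋ - ⌊4245/34⌋ = 2122 + 249 - 124 = 2247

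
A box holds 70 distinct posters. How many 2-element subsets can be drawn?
C(70,2) = 70!/(2!×68!) = 2415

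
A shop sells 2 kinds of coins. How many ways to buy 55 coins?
C(55+2-1, 2-1) = C(56, 1) = 56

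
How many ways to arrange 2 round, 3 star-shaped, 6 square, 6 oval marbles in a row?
17! / (2! × 3! × 6! × 6!) = 57177120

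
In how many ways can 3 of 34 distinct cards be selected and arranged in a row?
P(34,3) = 34!/(34-3)! = 35904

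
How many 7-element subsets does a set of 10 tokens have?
C(10,7) = 10!/(7!×3!) = 120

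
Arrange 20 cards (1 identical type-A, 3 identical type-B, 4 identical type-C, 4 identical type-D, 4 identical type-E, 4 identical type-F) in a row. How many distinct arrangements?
20! / (1! × 3! × 4! × 4! × 4! × 4!) = 1222160940000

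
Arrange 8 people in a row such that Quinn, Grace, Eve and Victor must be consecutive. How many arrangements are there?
Treat the 4 as one block: (8-4+1)! × 4! = 120 × 24 = 2880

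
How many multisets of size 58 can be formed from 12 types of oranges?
C(58+12-1, 12-1) = C(69, 11) = 1823810410032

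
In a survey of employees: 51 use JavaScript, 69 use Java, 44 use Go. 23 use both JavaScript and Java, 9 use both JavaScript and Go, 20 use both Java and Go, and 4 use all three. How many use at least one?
|A∪B∪C| = 51+69+44-23-9-20+4 = 116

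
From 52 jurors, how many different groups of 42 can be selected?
C(52,42) = 52!/(42!×10!) = 15820024220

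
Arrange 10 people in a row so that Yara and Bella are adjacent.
Treat as block: (10-1)! × 2! = 362880 × 2 = 725760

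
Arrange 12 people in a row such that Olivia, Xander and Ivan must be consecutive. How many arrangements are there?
Treat the 3 as one block: (12-3+1)! × 3! = 3628800 × 6 = 21772800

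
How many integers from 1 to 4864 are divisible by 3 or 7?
⌊4864/3⌋ + ⌊4864/7⌋ - ⌊4864/21⌋ = 1621 + 694 - 231 = 2084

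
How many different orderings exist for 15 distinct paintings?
15! = 1307674368000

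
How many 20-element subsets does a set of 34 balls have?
C(34,20) = 34!/(20!×14!) = 1391975640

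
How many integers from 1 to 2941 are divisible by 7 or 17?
⌊2941/7⌋ + ⌊2941/17⌋ - ⌊2941/119⌋ = 420 + 173 - 24 = 569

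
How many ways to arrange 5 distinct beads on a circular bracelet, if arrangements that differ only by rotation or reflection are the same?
(5-1)!/2 = 24/2 = 12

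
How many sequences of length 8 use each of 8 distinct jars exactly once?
8! = 40320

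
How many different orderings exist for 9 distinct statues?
9! = 362880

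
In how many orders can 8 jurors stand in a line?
8! = 40320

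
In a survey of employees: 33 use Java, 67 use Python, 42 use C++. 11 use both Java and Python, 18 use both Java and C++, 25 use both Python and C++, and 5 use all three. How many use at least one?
|A∪B∪C| = 33+67+42-11-18-25+5 = 93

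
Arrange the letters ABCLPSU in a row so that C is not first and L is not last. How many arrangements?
By inclusion-exclusion: 7! - 2×(7-1)! + (7-2)! = 5040 - 1440 + 120 = 3720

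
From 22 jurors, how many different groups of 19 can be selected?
C(22,19) = 22!/(19!×3!) = 1540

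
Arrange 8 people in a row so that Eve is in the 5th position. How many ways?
Fix one position: (8-1)! = 5040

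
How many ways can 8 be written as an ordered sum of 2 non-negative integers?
C(8+2-1, 2-1) = C(9, 1) = 9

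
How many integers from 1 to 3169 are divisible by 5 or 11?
⌊3169/5⌋ + ⌊3169/11⌋ - ⌊3169/55⌋ = 633 + 288 - 57 = 864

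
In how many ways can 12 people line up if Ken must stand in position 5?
Fix one position: (12-1)! = 39916800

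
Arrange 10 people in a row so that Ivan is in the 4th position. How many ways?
Fix one position: (10-1)! = 362880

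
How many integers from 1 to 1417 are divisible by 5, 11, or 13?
⌊1417/5⌋+⌊1417/11⌋+⌊1417/13⌋ - ⌊1417/55⌋-⌊1417/65⌋-⌊1417/143⌋ + ⌊1417/715⌋ = 283+128+109 - 25-21-9 + 1 = 466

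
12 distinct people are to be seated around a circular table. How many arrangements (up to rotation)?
Circular: fix one position, arrange the rest. (12-1)! = 39916800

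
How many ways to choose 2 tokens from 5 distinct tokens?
C(5,2) = 5!/(2!×3!) = 10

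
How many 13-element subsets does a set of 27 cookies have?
C(27,13) = 27!/(13!×14!) = 20058300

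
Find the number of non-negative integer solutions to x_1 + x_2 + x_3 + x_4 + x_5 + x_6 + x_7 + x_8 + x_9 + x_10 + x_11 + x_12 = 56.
C(56+12-1, 12-1) = C(67, 11) = 1285063345176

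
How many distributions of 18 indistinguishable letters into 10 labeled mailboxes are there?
C(18+10-1, 10-1) = C(27, 9) = 4686825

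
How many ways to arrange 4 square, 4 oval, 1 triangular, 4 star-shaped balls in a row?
13! / (4! × 4! × 1! × 4!) = 450450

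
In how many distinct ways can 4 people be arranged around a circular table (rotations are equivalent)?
Circular: fix one position, arrange the rest. (4-1)! = 6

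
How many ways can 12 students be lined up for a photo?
12! = 479001600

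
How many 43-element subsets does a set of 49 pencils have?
C(49,43) = 49!/(43!×6!) = 13983816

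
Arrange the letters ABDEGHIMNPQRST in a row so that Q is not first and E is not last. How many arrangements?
By inclusion-exclusion: 14! - 2×(14-1)! + (14-2)! = 87178291200 - 12454041600 + 479001600 = 75203251200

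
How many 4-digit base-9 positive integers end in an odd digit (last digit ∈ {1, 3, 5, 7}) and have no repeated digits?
Last∈{1,3,5,7}. Last=0: 0. Last nonzero: 4×7×P(7,2) = 1176. Total = 1176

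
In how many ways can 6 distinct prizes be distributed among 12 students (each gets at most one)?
P(12,6) = 12!/(12-6)! = 665280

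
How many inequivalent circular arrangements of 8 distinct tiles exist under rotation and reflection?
(8-1)!/2 = 5040/2 = 2520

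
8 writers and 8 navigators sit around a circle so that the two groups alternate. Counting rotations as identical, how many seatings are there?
Fix one of the writers: (8-1)! ways for the remaining writers, × 8! ways for the navigators = 5040 × 40320 = 203212800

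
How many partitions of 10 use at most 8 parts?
By conjugation, equals partitions of 10 into parts ≤ 8. Let r_j(i) = number of partitions of i into parts ≤ j, for i = 0..10. r_1(i) = 1 for all i; r_j(i) = r_{j-1}(i) + r_j(i-j). Rows j = 2..8: ≤2: 1 1 2 2 3 3 4 4 5 5 6; ≤3: 1 1 2 3 4 5 7 8 10 12 14; ≤4: 1 1 2 3 5 6 9 11 15 18 23; ≤5: 1 1 2 3 5 7 10 13 18 23 30; ≤6: 1 1 2 3 5 7 11 14 20 26 35; ≤7: 1 1 2 3 5 7 11 15 21 28 38; ≤8: 1 1 2 3 5 7 11 15 22 29 40. r_8(10) = 40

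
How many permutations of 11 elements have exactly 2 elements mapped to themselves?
Choose the 2 fixed points C(11,2) = 55, derange the rest: !9 = Σ_{j=0}^{9} (-1)^j·9!/j! = 362880 - 362880 + 181440 - 60480 + 15120 - 3024 + 504 - 72 + 9 - 1 = 133496. Product = 55 × 133496 = 7342280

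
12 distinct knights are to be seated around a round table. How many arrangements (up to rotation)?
Circular: fix one position, arrange the rest. (12-1)! = 39916800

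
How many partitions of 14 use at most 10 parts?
By conjugation, equals partitions of 14 into parts ≤ 10. Let r_j(i) = number of partitions of i into parts ≤ j, for i = 0..14. r_1(i) = 1 for all i; r_j(i) = r_{j-1}(i) + r_j(i-j). Rows j = 2..10: ≤2: 1 1 2 2 3 3 4 4 5 5 6 6 7 7 8; ≤3: 1 1 2 3 4 5 7 8 10 12 14 16 19 21 24; ≤4: 1 1 2 3 5 6 9 11 15 18 23 27 34 39 47; ≤5: 1 1 2 3 5 7 10 13 18 23 30 37 47 57 70; ≤6: 1 1 2 3 5 7 11 14 20 26 35 44 58 71 90; ≤7: 1 1 2 3 5 7 11 15 21 28 38 49 65 82 105; ≤8: 1 1 2 3 5 7 11 15 22 29 40 52 70 89 116; ≤9: 1 1 2 3 5 7 11 15 22 30 41 54 73 94 123; ≤10: 1 1 2 3 5 7 11 15 22 30 42 55 75 97 128. r_10(14) = 128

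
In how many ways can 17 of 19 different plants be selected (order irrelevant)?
C(19,17) = 19!/(17!×2!) = 171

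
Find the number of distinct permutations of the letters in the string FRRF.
4! / (2! × 2!) = 6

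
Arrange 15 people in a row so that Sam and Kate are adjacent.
Treat as block: (15-1)! × 2! = 87178291200 × 2 = 174356582400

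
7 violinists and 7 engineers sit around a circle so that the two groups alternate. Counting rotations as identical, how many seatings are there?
Fix one of the violinists: (7-1)! ways for the remaining violinists, × 7! ways for the engineers = 720 × 5040 = 3628800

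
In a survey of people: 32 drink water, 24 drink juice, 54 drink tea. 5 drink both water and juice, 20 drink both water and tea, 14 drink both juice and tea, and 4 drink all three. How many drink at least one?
|A∪B∪C| = 32+24+54-5-20-14+4 = 75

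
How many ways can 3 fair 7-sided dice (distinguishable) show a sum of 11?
Coefficient of x^11 in (x + x² + ... + x^7)^3. By inclusion-exclusion on dice exceeding 7: Σ_j (-1)^j C(3,j)·C(11-1-7j, 2) = C(3,0)·C(10,2) - C(3,1)·C(3,2) = 1·45 - 3·3 = 36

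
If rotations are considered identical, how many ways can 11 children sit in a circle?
Circular: fix one position, arrange the rest. (11-1)! = 3628800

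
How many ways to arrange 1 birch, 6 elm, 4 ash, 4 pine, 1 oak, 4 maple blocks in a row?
20! / (1! × 6! × 4! × 4! × 1! × 4!) = 244432188000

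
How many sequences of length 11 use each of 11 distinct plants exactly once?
11! = 39916800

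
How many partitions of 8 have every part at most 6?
Let r_j(i) = number of partitions of i into parts ≤ j, for i = 0..8. r_1(i) = 1 for all i; r_j(i) = r_{j-1}(i) + r_j(i-j). Rows j = 2..6: ≤2: 1 1 2 2 3 3 4 4 5; ≤3: 1 1 2 3 4 5 7 8 10; ≤4: 1 1 2 3 5 6 9 11 15; ≤5: 1 1 2 3 5 7 10 13 18; ≤6: 1 1 2 3 5 7 11 14 20. r_6(8) = 20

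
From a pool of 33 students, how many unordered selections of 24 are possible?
C(33,24) = 33!/(24!×9!) = 38567100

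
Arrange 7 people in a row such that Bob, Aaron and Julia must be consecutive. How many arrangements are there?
Treat the 3 as one block: (7-3+1)! × 3! = 120 × 6 = 720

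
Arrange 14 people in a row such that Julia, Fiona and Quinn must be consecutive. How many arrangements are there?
Treat the 3 as one block: (14-3+1)! × 3! = 479001600 × 6 = 2874009600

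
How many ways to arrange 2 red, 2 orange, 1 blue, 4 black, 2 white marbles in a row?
11! / (2! × 2! × 1! × 4! × 2!) = 207900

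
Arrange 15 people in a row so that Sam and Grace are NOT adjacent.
Total - adjacent = 15! - (15-1)!×2 = 1307674368000 - 174356582400 = 1133317785600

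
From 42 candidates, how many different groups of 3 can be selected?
C(42,3) = 42!/(3!×39!) = 11480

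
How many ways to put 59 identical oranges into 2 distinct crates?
C(59+2-1, 2-1) = C(60, 1) = 60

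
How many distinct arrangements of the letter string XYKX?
4! / (2! × 1! × 1!) = 12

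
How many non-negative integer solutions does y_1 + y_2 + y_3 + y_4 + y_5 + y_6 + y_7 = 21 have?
C(21+7-1, 7-1) = C(27, 6) = 296010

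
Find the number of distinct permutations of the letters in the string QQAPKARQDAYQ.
12! / (3! × 1! × 1! × 1! × 1! × 4! × 1!) = 3326400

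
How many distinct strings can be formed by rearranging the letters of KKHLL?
5! / (2! × 1! × 2!) = 30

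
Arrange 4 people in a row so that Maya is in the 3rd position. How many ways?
Fix one position: (4-1)! = 6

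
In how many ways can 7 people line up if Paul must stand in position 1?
Fix one position: (7-1)! = 720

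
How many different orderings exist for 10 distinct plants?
10! = 3628800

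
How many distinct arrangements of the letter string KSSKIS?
6! / (1! × 2! × 3!) = 60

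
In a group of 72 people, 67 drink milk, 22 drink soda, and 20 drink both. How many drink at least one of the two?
|A∪B| = |A| + |B| - |A∩B| = 67 + 22 - 20 = 69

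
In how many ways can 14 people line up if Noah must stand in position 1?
Fix one position: (14-1)! = 6227020800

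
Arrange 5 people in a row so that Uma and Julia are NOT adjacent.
Total - adjacent = 5! - (5-1)!×2 = 120 - 48 = 72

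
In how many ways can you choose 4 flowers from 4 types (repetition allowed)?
C(4+4-1, 4-1) = C(7, 3) = 35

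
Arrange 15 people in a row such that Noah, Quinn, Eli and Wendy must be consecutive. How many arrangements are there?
Treat the 4 as one block: (15-4+1)! × 4! = 479001600 × 24 = 11496038400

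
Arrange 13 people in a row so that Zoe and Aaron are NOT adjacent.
Total - adjacent = 13! - (13-1)!×2 = 6227020800 - 958003200 = 5269017600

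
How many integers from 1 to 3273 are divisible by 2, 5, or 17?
⌊3273/2⌋+⌊3273/5⌋+⌊3273/17⌋ - ⌊3273/10⌋-⌊3273/34⌋-⌊3273/85⌋ + ⌊3273/170⌋ = 1636+654+192 - 327-96-38 + 19 = 2040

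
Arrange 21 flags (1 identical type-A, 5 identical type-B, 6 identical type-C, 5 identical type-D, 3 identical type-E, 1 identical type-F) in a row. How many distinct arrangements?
21! / (1! × 5! × 6! × 5! × 3! × 1!) = 821292151680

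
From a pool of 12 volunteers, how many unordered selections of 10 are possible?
C(12,10) = 12!/(10!×2!) = 66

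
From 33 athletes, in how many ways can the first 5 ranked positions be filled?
P(33,5) = 33!/(33-5)! = 28480320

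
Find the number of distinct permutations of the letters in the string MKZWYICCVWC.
11! / (1! × 2! × 1! × 1! × 3! × 1! × 1! × 1!) = 3326400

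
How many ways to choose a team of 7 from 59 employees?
C(59,7) = 59!/(7!×52!) = 341149446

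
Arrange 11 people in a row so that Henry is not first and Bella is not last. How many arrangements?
By inclusion-exclusion: 11! - 2×(11-1)! + (11-2)! = 39916800 - 7257600 + 362880 = 33022080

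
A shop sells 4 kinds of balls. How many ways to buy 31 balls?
C(31+4-1, 4-1) = C(34, 3) = 5984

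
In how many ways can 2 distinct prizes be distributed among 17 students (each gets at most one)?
P(17,2) = 17!/(17-2)! = 272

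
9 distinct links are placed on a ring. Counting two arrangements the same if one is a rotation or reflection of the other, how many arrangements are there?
(9-1)!/2 = 40320/2 = 20160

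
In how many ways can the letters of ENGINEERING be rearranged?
11! / (3! × 3! × 2! × 2! × 1!) = 277200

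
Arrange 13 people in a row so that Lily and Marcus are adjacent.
Treat as block: (13-1)! × 2! = 479001600 × 2 = 958003200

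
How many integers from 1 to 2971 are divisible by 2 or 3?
⌊2971/2⌋ + ⌊2971/3⌋ - ⌊2971/6⌋ = 1485 + 990 - 495 = 1980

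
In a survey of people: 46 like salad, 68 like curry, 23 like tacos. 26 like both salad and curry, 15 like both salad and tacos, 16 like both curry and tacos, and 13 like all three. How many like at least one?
|A∪B∪C| = 46+68+23-26-15-16+13 = 93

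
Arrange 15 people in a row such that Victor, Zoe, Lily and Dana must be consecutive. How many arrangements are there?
Treat the 4 as one block: (15-4+1)! × 4! = 479001600 × 24 = 11496038400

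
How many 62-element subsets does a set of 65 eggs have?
C(65,62) = 65!/(62!×3!) = 43680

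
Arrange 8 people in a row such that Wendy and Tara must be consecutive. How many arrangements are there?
Treat the 2 as one block: (8-2+1)! × 2! = 5040 × 2 = 10080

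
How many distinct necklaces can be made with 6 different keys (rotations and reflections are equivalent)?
(6-1)!/2 = 120/2 = 60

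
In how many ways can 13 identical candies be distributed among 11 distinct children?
C(13+11-1, 11-1) = C(23, 10) = 1144066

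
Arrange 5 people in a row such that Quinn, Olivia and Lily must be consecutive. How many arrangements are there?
Treat the 3 as one block: (5-3+1)! × 3! = 6 × 6 = 36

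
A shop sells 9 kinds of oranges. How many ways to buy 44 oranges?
C(44+9-1, 9-1) = C(52, 8) = 752538150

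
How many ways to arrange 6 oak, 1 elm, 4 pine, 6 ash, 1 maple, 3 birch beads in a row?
21! / (6! × 1! × 4! × 6! × 1! × 3!) = 684410126400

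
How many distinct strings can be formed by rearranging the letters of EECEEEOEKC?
10! / (1! × 1! × 2! × 6!) = 2520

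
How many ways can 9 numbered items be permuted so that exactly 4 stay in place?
Choose the 4 fixed points C(9,4) = 126, derange the rest: !5 = Σ_{j=0}^{5} (-1)^j·5!/j! = 120 - 120 + 60 - 20 + 5 - 1 = 44. Product = 126 × 44 = 5544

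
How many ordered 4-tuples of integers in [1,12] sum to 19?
Coefficient of x^19 in (x + x² + ... + x^12)^4. By inclusion-exclusion on dice exceeding 12: Σ_j (-1)^j C(4,j)·C(19-1-12j, 3) = C(4,0)·C(18,3) - C(4,1)·C(6,3) = 1·816 - 4·20 = 736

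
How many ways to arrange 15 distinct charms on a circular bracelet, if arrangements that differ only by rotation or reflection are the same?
(15-1)!/2 = 87178291200/2 = 43589145600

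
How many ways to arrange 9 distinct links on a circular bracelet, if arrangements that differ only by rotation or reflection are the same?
(9-1)!/2 = 40320/2 = 20160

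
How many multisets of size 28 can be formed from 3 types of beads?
C(28+3-1, 3-1) = C(30, 2) = 435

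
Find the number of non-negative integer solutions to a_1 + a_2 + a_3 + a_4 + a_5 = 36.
C(36+5-1, 5-1) = C(40, 4) = 91390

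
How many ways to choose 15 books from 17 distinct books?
C(17,15) = 17!/(15!×2!) = 136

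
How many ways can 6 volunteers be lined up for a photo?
6! = 720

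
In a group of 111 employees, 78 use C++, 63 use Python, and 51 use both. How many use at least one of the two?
|A∪B| = |A| + |B| - |A∩B| = 78 + 63 - 51 = 90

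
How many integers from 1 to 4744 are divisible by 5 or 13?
⌊4744/5⌋ + ⌊4744/13⌋ - ⌊4744/65⌋ = 948 + 364 - 72 = 1240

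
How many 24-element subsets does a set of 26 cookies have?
C(26,24) = 26!/(24!×2!) = 325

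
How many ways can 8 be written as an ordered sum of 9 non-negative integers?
C(8+9-1, 9-1) = C(16, 8) = 12870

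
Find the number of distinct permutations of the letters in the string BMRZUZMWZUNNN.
13! / (2! × 3! × 1! × 2! × 1! × 3! × 1!) = 43243200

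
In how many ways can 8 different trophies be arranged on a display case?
8! = 40320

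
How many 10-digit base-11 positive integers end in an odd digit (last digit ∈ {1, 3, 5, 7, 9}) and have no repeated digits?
Last∈{1,3,5,7,9}. Last=0: 0. Last nonzero: 5×9×P(9,8) = 16329600. Total = 16329600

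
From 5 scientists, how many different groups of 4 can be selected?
C(5,4) = 5!/(4!×1!) = 5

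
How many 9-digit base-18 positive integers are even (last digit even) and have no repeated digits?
Last∈{0,2,4,6,8,10,12,14,16}. Last=0: 980179200. Last nonzero: 8×16×P(16,7) = 7380172800. Total = 8360352000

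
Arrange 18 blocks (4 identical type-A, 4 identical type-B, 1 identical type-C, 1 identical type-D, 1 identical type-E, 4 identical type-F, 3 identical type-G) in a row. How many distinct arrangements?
18! / (4! × 4! × 1! × 1! × 1! × 4! × 3!) = 77189112000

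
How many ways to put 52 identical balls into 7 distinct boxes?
C(52+7-1, 7-1) = C(58, 6) = 40475358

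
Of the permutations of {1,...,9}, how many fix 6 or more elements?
Exactly j fixed points: C(9,j)·!(9-j); sum over j ≥ 6 (derangement numbers via !m = (m-1)·(!(m-1) + !(m-2)): !0..!3 = 1, 0, 1, 2). Σ_{j=6}^{9} C(9,j)·!(9-j) = C(9,6)·!3 + C(9,7)·!2 + C(9,8)·!1 + C(9,9)·!0 = 84·2 + 36·1 + 9·0 + 1·1 = 205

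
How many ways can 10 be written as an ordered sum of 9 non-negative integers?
C(10+9-1, 9-1) = C(18, 8) = 43758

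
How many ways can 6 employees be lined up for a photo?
6! = 720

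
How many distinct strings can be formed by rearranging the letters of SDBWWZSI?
8! / (1! × 2! × 2! × 1! × 1! × 1!) = 10080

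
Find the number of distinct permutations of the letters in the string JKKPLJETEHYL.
12! / (2! × 2! × 1! × 1! × 2! × 2! × 1! × 1!) = 29937600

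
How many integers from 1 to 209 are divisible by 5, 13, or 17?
⌊209/5⌋+⌊209/13⌋+⌊209/17⌋ - ⌊209/65⌋-⌊209/85⌋-⌊209/221⌋ + ⌊209/1105⌋ = 41+16+12 - 3-2-0 + 0 = 64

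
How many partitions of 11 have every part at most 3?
Let r_j(i) = number of partitions of i into parts ≤ j, for i = 0..11. r_1(i) = 1 for all i; r_j(i) = r_{j-1}(i) + r_j(i-j). Rows j = 2..3: ≤2: 1 1 2 2 3 3 4 4 5 5 6 6; ≤3: 1 1 2 3 4 5 7 8 10 12 14 16. r_3(11) = 16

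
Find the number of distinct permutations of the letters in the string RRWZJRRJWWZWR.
13! / (2! × 4! × 2! × 5!) = 540540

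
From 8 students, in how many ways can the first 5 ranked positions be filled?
P(8,5) = 8!/(8-5)! = 6720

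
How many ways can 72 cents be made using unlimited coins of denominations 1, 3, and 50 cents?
Coefficient of x^72 in 1/(1-x^1) · 1/(1-x^3) · 1/(1-x^50). Case on j = number of 50-cent coins (j = 0..1); remainder r = 72 - 50j is made from {1,3} in ⌊r/3⌋+1 ways. r = 72, 22 → 25 + 8 = 33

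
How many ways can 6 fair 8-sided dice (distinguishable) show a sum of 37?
Coefficient of x^37 in (x + x² + ... + x^8)^6. By inclusion-exclusion on dice exceeding 8: Σ_j (-1)^j C(6,j)·C(37-1-8j, 5) = C(6,0)·C(36,5) - C(6,1)·C(28,5) + C(6,2)·C(20,5) - C(6,3)·C(12,5) = 1·376992 - 6·98280 + 15·15504 - 20·792 = 4032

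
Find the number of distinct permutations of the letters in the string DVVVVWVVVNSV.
12! / (1! × 1! × 1! × 1! × 8!) = 11880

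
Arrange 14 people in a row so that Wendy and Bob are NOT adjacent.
Total - adjacent = 14! - (14-1)!×2 = 87178291200 - 12454041600 = 74724249600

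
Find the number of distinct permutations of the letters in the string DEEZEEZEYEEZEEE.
15! / (10! × 3! × 1! × 1!) = 60060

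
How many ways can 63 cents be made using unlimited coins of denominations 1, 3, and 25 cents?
Coefficient of x^63 in 1/(1-x^1) · 1/(1-x^3) · 1/(1-x^25). Case on j = number of 25-cent coins (j = 0..2); remainder r = 63 - 25j is made from {1,3} in ⌊r/3⌋+1 ways. r = 63, 38, 13 → 22 + 13 + 5 = 40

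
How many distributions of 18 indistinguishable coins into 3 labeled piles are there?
C(18+3-1, 3-1) = C(20, 2) = 190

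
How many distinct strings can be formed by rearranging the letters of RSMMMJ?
6! / (1! × 3! × 1! × 1!) = 120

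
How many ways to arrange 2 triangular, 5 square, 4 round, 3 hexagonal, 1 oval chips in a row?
15! / (2! × 5! × 4! × 3! × 1!) = 37837800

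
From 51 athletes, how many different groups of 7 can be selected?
C(51,7) = 51!/(7!×44!) = 115775100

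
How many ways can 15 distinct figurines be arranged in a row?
15! = 1307674368000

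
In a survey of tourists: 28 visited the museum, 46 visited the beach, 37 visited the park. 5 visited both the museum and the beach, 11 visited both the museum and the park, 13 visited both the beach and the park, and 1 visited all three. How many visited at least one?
|A∪B∪C| = 28+46+37-5-11-13+1 = 83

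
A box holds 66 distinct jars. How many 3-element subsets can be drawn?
C(66,3) = 66!/(3!×63!) = 45760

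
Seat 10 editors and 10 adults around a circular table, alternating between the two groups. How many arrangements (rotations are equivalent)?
Fix one of the editors: (10-1)! ways for the remaining editors, × 10! ways for the adults = 362880 × 3628800 = 1316818944000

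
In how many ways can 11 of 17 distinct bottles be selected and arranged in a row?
P(17,11) = 17!/(17-11)! = 494010316800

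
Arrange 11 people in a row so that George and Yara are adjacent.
Treat as block: (11-1)! × 2! = 3628800 × 2 = 7257600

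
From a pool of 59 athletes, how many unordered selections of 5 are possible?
C(59,5) = 59!/(5!×54!) = 5006386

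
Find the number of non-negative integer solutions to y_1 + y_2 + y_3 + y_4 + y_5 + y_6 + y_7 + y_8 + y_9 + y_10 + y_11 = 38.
C(38+11-1, 11-1) = C(48, 10) = 6540715896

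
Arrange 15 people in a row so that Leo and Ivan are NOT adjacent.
Total - adjacent = 15! - (15-1)!×2 = 1307674368000 - 174356582400 = 1133317785600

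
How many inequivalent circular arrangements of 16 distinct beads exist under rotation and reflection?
(16-1)!/2 = 1307674368000/2 = 653837184000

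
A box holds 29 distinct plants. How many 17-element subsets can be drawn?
C(29,17) = 29!/(17!×12!) = 51895935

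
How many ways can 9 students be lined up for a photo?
9! = 362880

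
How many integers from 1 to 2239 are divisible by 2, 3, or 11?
⌊2239/2⌋+⌊2239/3⌋+⌊2239/11⌋ - ⌊2239/6⌋-⌊2239/22⌋-⌊2239/33⌋ + ⌊2239/66⌋ = 1119+746+203 - 373-101-67 + 33 = 1560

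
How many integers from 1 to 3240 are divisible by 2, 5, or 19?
⌊3240/2⌋+⌊3240/5⌋+⌊3240/19⌋ - ⌊3240/10⌋-⌊3240/38⌋-⌊3240/95⌋ + ⌊3240/190⌋ = 1620+648+170 - 324-85-34 + 17 = 2012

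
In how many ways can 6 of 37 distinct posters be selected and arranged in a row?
P(37,6) = 37!/(37-6)! = 1673844480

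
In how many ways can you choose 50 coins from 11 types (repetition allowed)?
C(50+11-1, 11-1) = C(60, 10) = 75394027566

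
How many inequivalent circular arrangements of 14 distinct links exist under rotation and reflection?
(14-1)!/2 = 6227020800/2 = 3113510400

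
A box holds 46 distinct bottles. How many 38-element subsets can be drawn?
C(46,38) = 46!/(38!×8!) = 260932815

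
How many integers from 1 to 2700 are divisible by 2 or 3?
⌊2700/2⌋ + ⌊2700/3⌋ - ⌊2700/6⌋ = 1350 + 900 - 450 = 1800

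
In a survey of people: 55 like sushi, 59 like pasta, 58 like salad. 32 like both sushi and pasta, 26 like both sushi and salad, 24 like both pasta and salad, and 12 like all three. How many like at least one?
|A∪B∪C| = 55+59+58-32-26-24+12 = 102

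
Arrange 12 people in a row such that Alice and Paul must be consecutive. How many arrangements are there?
Treat the 2 as one block: (12-2+1)! × 2! = 39916800 × 2 = 79833600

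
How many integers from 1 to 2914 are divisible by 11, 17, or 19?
⌊2914/11⌋+⌊2914/17⌋+⌊2914/19⌋ - ⌊2914/187⌋-⌊2914/209⌋-⌊2914/323⌋ + ⌊2914/3553⌋ = 264+171+153 - 15-13-9 + 0 = 551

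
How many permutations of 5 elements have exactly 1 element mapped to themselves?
Choose the 1 fixed point C(5,1) = 5, derange the rest: !4 = Σ_{j=0}^{4} (-1)^j·4!/j! = 24 - 24 + 12 - 4 + 1 = 9. Product = 5 × 9 = 45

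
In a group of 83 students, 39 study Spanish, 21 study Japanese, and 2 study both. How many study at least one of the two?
|A∪B| = |A| + |B| - |A∩B| = 39 + 21 - 2 = 58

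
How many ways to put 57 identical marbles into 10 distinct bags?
C(57+10-1, 10-1) = C(66, 9) = 37014131440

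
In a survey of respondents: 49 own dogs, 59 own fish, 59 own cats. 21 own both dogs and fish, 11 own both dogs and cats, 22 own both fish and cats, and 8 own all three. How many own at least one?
|A∪B∪C| = 49+59+59-21-11-22+8 = 121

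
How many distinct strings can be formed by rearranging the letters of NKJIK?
5! / (1! × 2! × 1! × 1!) = 60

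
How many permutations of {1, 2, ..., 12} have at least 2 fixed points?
Exactly j fixed points: C(12,j)·!(12-j); sum over j ≥ 2 (derangement numbers via !m = (m-1)·(!(m-1) + !(m-2)): !0..!10 = 1, 0, 1, 2, 9, 44, 265, 1854, 14833, 133496, 1334961). Σ_{j=2}^{12} C(12,j)·!(12-j) = C(12,2)·!10 + C(12,3)·!9 + C(12,4)·!8 + C(12,5)·!7 + C(12,6)·!6 + C(12,7)·!5 + C(12,8)·!4 + C(12,9)·!3 + C(12,10)·!2 + C(12,11)·!1 + C(12,12)·!0 = 66·1334961 + 220·133496 + 495·14833 + 792·1854 + 924·265 + 792·44 + 495·9 + 220·2 + 66·1 + 12·0 + 1·1 = 126571919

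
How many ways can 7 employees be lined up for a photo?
7! = 5040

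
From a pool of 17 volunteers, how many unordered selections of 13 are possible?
C(17,13) = 17!/(13!×4!) = 2380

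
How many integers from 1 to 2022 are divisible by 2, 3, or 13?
⌊2022/2⌋+⌊2022/3⌋+⌊2022/13⌋ - ⌊2022/6⌋-⌊2022/26⌋-⌊2022/39⌋ + ⌊2022/78⌋ = 1011+674+155 - 337-77-51 + 25 = 1400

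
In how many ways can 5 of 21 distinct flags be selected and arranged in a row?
P(21,5) = 21!/(21-5)! = 2441880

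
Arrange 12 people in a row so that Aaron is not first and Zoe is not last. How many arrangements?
By inclusion-exclusion: 12! - 2×(12-1)! + (12-2)! = 479001600 - 79833600 + 3628800 = 402796800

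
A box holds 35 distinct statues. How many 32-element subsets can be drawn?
C(35,32) = 35!/(32!×3!) = 6545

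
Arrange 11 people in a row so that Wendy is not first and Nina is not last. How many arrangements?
By inclusion-exclusion: 11! - 2×(11-1)! + (11-2)! = 39916800 - 7257600 + 362880 = 33022080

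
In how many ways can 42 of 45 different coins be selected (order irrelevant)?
C(45,42) = 45!/(42!×3!) = 14190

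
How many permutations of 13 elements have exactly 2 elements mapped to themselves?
Choose the 2 fixed points C(13,2) = 78, derange the rest: !11 = Σ_{j=0}^{11} (-1)^j·11!/j! = 39916800 - 39916800 + 19958400 - 6652800 + 1663200 - 332640 + 55440 - 7920 + 990 - 110 + 11 - 1 = 14684570. Product = 78 × 14684570 = 1145396460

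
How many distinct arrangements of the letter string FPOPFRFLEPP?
11! / (1! × 1! × 1! × 1! × 3! × 4!) = 277200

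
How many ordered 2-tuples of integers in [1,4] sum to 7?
Coefficient of x^7 in (x + x² + ... + x^4)^2. By inclusion-exclusion on dice exceeding 4: Σ_j (-1)^j C(2,j)·C(7-1-4j, 1) = C(2,0)·C(6,1) - C(2,1)·C(2,1) = 1·6 - 2·2 = 2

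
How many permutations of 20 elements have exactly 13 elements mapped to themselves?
Choose the 13 fixed points C(20,13) = 77520, derange the rest: !7 = Σ_{j=0}^{7} (-1)^j·7!/j! = 5040 - 5040 + 2520 - 840 + 210 - 42 + 7 - 1 = 1854. Product = 77520 × 1854 = 143722080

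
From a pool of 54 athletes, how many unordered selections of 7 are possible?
C(54,7) = 54!/(7!×47!) = 177100560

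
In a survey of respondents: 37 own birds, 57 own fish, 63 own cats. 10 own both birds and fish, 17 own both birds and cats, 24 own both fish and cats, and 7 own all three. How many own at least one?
|A∪B∪C| = 37+57+63-10-17-24+7 = 113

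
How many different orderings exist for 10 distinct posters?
10! = 3628800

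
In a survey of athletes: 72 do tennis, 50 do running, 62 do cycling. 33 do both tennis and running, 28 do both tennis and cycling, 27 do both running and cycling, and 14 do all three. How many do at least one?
|A∪B∪C| = 72+50+62-33-28-27+14 = 110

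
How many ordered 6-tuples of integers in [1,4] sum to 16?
Coefficient of x^16 in (x + x² + ... + x^4)^6. By inclusion-exclusion on dice exceeding 4: Σ_j (-1)^j C(6,j)·C(16-1-4j, 5) = C(6,0)·C(15,5) - C(6,1)·C(11,5) + C(6,2)·C(7,5) = 1·3003 - 6·462 + 15·21 = 546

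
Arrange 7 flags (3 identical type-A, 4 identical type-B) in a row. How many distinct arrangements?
7! / (3! × 4!) = 35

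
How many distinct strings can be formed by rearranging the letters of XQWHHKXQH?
9! / (2! × 2! × 1! × 3! × 1!) = 15120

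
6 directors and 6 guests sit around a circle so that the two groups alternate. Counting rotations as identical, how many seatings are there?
Fix one of the directors: (6-1)! ways for the remaining directors, × 6! ways for the guests = 120 × 720 = 86400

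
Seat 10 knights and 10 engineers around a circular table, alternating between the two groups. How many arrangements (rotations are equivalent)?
Fix one of the knights: (10-1)! ways for the remaining knights, × 10! ways for the engineers = 362880 × 3628800 = 1316818944000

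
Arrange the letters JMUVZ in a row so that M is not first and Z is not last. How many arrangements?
By inclusion-exclusion: 5! - 2×(5-1)! + (5-2)! = 120 - 48 + 6 = 78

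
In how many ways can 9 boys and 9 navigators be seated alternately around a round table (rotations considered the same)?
Fix one of the boys: (9-1)! ways for the remaining boys, × 9! ways for the navigators = 40320 × 362880 = 14631321600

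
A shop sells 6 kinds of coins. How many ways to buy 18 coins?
C(18+6-1, 6-1) = C(23, 5) = 33649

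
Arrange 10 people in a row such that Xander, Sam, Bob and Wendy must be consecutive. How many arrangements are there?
Treat the 4 as one block: (10-4+1)! × 4! = 5040 × 24 = 120960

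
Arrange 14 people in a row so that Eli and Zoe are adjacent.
Treat as block: (14-1)! × 2! = 6227020800 × 2 = 12454041600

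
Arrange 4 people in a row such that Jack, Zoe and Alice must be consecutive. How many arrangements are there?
Treat the 3 as one block: (4-3+1)! × 3! = 2 × 6 = 12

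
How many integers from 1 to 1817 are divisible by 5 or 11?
⌊1817/5⌋ + ⌊1817/11⌋ - ⌊1817/55⌋ = 363 + 165 - 33 = 495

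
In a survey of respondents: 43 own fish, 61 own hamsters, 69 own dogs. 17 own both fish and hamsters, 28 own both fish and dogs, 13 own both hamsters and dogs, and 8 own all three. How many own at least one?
|A∪B∪C| = 43+61+69-17-28-13+8 = 123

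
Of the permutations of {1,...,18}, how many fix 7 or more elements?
Exactly j fixed points: C(18,j)·!(18-j); sum over j ≥ 7 (derangement numbers via !m = (m-1)·(!(m-1) + !(m-2)): !0..!11 = 1, 0, 1, 2, 9, 44, 265, 1854, 14833, 133496, 1334961, 14684570). Σ_{j=7}^{18} C(18,j)·!(18-j) = C(18,7)·!11 + C(18,8)·!10 + C(18,9)·!9 + C(18,10)·!8 + C(18,11)·!7 + C(18,12)·!6 + C(18,13)·!5 + C(18,14)·!4 + C(18,15)·!3 + C(18,16)·!2 + C(18,17)·!1 + C(18,18)·!0 = 31824·14684570 + 43758·1334961 + 48620·133496 + 43758·14833 + 31824·1854 + 18564·265 + 8568·44 + 3060·9 + 816·2 + 153·1 + 18·0 + 1·1 = 532940944526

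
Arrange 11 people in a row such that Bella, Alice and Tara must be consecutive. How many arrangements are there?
Treat the 3 as one block: (11-3+1)! × 3! = 362880 × 6 = 2177280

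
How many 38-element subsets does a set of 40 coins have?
C(40,38) = 40!/(38!×2!) = 780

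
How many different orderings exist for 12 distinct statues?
12! = 479001600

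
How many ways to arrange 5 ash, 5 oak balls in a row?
10! / (5! × 5!) = 252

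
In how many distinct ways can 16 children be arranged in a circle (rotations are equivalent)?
Circular: fix one position, arrange the rest. (16-1)! = 1307674368000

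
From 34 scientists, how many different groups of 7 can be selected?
C(34,7) = 34!/(7!×27!) = 5379616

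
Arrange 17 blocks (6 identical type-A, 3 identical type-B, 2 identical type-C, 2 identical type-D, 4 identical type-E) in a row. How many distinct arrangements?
17! / (6! × 3! × 2! × 2! × 4!) = 857656800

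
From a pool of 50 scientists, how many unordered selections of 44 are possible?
C(50,44) = 50!/(44!×6!) = 15890700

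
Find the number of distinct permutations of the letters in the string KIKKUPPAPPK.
11! / (1! × 1! × 4! × 4! × 1!) = 69300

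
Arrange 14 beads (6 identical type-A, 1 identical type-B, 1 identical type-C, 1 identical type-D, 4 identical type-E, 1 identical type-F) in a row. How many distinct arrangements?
14! / (6! × 1! × 1! × 1! × 4! × 1!) = 5045040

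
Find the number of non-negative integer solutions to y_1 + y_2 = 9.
C(9+2-1, 2-1) = C(10, 1) = 10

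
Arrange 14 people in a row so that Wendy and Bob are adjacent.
Treat as block: (14-1)! × 2! = 6227020800 × 2 = 12454041600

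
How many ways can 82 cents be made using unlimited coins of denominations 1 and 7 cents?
Coefficient of x^82 in 1/(1-x^1) · 1/(1-x^7). Use j coins of 7 for j = 0..⌊82/7⌋ = 11, the rest in 1s: 11 + 1 = 12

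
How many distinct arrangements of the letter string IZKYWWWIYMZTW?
13! / (2! × 2! × 1! × 1! × 1! × 4! × 2!) = 32432400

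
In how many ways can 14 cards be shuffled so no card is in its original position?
!14 = Σ_{j=0}^{14} (-1)^j·14!/j! = 87178291200 - 87178291200 + 43589145600 - 14529715200 + 3632428800 - 726485760 + 121080960 - 17297280 + 2162160 - 240240 + 24024 - 2184 + 182 - 14 + 1 = 32071101049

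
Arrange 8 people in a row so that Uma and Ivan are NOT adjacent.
Total - adjacent = 8! - (8-1)!×2 = 40320 - 10080 = 30240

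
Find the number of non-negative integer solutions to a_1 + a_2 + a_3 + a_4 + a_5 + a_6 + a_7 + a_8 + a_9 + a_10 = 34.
C(34+10-1, 10-1) = C(43, 9) = 563921995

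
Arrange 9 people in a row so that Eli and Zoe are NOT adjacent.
Total - adjacent = 9! - (9-1)!×2 = 362880 - 80640 = 282240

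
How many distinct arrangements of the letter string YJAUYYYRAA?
10! / (1! × 1! × 4! × 3! × 1!) = 25200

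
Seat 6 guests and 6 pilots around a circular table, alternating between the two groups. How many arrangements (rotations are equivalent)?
Fix one of the guests: (6-1)! ways for the remaining guests, × 6! ways for the pilots = 120 × 720 = 86400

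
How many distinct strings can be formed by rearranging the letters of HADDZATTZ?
9! / (2! × 2! × 1! × 2! × 2!) = 22680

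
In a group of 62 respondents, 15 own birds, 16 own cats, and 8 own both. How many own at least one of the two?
|A∪B| = |A| + |B| - |A∩B| = 15 + 16 - 8 = 23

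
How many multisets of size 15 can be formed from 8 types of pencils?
C(15+8-1, 8-1) = C(22, 7) = 170544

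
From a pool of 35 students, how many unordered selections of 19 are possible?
C(35,19) = 35!/(19!×16!) = 4059928950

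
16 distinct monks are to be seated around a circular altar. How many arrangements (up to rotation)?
Circular: fix one position, arrange the rest. (16-1)! = 1307674368000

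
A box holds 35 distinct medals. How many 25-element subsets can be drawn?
C(35,25) = 35!/(25!×10!) = 183579396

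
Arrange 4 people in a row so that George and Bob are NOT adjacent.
Total - adjacent = 4! - (4-1)!×2 = 24 - 12 = 12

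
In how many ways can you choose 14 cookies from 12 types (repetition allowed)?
C(14+12-1, 12-1) = C(25, 11) = 4457400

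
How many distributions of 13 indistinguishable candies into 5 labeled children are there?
C(13+5-1, 5-1) = C(17, 4) = 2380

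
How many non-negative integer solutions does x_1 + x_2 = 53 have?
C(53+2-1, 2-1) = C(54, 1) = 54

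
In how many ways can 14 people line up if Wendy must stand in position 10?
Fix one position: (14-1)! = 6227020800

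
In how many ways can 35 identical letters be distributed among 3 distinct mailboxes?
C(35+3-1, 3-1) = C(37, 2) = 666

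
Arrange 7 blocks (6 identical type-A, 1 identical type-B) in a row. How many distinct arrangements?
7! / (6! × 1!) = 7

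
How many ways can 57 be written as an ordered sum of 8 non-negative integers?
C(57+8-1, 8-1) = C(64, 7) = 621216192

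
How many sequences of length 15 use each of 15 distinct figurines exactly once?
15! = 1307674368000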